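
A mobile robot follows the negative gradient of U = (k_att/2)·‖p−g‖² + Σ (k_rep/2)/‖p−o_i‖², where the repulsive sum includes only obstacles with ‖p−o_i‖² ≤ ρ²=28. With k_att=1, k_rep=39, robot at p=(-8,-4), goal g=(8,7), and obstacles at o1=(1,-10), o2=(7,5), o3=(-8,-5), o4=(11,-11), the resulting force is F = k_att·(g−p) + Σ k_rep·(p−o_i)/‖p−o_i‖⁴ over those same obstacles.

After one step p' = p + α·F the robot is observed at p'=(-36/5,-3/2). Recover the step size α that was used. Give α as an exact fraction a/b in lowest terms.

F_att = 1·(g−p) = 1·(16,11) = (16.0000,11.0000)
o1: d²=117 > ρ²=28 → inactive
o2: d²=306 > ρ²=28 → inactive
o3: d²=1 ≤ ρ²=28; F_rep = 39·(0,1)/1² = (0.0000,39.0000)
o4: d²=410 > ρ²=28 → inactive
F = F_att + ΣF_rep = (16.0000,50.0000)
Δp = p'−p = (0.8000,2.5000); α = Δx/Fx = (4/5) / (16) = 1/20
check: Δy/Fy = (5/2) / (50) = 1/20 ✓

α = 1/20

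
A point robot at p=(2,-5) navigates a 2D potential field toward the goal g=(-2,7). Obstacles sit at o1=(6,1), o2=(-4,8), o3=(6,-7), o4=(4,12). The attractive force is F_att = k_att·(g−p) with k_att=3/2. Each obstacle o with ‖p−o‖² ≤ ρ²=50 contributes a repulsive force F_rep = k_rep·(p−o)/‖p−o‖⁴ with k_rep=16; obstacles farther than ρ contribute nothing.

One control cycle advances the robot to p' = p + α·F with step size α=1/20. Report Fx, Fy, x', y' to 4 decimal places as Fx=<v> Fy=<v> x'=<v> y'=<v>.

F_att = 3/2·(g−p) = 3/2·(-4,12) = (-6.0000,18.0000)
o1: d²=52 > ρ²=50 → inactive
o2: d²=205 > ρ²=50 → inactive
o3: d²=20 ≤ ρ²=50; F_rep = 16·(-4,2)/20² = (-0.1600,0.0800)
o4: d²=293 > ρ²=50 → inactive
F = F_att + ΣF_rep = (-6.1600,18.0800)
p' = p + 1/20·F = (1.6920,-4.0960)

Fx=-6.1600 Fy=18.0800 x'=1.6920 y'=-4.0960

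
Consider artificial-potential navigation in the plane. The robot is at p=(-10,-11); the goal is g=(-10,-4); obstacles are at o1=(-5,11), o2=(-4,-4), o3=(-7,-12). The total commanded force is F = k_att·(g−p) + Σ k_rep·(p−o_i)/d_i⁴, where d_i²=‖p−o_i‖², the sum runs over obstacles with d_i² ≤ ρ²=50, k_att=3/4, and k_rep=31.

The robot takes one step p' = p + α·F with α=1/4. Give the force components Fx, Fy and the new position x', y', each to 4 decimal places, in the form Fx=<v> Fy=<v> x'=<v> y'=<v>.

Fx=-0.9300 Fy=5.5600 x'=-10.2325 y'=-9.6100

F_att = 3/4·(g−p) = 3/4·(0,7) = (0.0000,5.2500)
o1: d²=509 > ρ²=50 → inactive
o2: d²=85 > ρ²=50 → inactive
o3: d²=10 ≤ ρ²=50; F_rep = 31·(-3,1)/10² = (-0.9300,0.3100)
F = F_att + ΣF_rep = (-0.9300,5.5600)
p' = p + 1/4·F = (-10.2325,-9.6100)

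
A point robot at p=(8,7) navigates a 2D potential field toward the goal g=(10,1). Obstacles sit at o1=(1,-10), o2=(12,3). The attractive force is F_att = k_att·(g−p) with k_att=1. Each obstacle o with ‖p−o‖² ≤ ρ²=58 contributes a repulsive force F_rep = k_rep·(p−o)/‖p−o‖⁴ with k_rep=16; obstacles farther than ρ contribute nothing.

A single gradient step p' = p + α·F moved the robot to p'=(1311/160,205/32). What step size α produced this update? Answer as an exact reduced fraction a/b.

α = 1/10

F_att = 1·(g−p) = 1·(2,-6) = (2.0000,-6.0000)
o1: d²=338 > ρ²=58 → inactive
o2: d²=32 ≤ ρ²=58; F_rep = 16·(-4,4)/32² = (-0.0625,0.0625)
F = F_att + ΣF_rep = (1.9375,-5.9375)
Δp = p'−p = (0.1938,-0.5938); α = Δx/Fx = (31/160) / (31/16) = 1/10
check: Δy/Fy = (-19/32) / (-95/16) = 1/10 ✓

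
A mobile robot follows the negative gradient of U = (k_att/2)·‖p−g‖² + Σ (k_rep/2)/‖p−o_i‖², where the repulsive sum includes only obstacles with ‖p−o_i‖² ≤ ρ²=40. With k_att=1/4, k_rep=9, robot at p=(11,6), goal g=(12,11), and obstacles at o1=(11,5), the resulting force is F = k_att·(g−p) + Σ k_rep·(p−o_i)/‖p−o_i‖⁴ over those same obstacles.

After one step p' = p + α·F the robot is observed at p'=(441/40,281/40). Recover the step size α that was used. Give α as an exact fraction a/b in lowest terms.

α = 1/10

F_att = 1/4·(g−p) = 1/4·(1,5) = (0.2500,1.2500)
o1: d²=1 ≤ ρ²=40; F_rep = 9·(0,1)/1² = (0.0000,9.0000)
F = F_att + ΣF_rep = (0.2500,10.2500)
Δp = p'−p = (0.0250,1.0250); α = Δx/Fx = (1/40) / (1/4) = 1/10
check: Δy/Fy = (41/40) / (41/4) = 1/10 ✓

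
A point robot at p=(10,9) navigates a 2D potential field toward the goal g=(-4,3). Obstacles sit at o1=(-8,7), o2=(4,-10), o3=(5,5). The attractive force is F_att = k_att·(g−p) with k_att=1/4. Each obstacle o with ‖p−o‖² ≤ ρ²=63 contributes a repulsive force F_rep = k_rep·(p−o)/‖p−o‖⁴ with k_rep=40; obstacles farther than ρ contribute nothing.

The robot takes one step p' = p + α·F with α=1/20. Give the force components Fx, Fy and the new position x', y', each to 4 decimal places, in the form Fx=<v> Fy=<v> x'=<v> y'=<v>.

Fx=-3.3810 Fy=-1.4048 x'=9.8309 y'=8.9298

F_att = 1/4·(g−p) = 1/4·(-14,-6) = (-3.5000,-1.5000)
o1: d²=328 > ρ²=63 → inactive
o2: d²=397 > ρ²=63 → inactive
o3: d²=41 ≤ ρ²=63; F_rep = 40·(5,4)/41² = (0.1190,0.0952)
F = F_att + ΣF_rep = (-3.3810,-1.4048)
p' = p + 1/20·F = (9.8309,8.9298)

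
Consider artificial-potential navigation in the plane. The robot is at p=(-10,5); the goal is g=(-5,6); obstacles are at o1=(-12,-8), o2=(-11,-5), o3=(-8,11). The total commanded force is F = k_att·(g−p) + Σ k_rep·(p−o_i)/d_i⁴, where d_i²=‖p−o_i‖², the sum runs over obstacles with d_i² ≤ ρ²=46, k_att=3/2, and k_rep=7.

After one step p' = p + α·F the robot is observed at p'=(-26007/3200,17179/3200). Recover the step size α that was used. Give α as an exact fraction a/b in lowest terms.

F_att = 3/2·(g−p) = 3/2·(5,1) = (7.5000,1.5000)
o1: d²=173 > ρ²=46 → inactive
o2: d²=101 > ρ²=46 → inactive
o3: d²=40 ≤ ρ²=46; F_rep = 7·(-2,-6)/40² = (-0.0088,-0.0262)
F = F_att + ΣF_rep = (7.4912,1.4737)
Δp = p'−p = (1.8728,0.3684); α = Δx/Fx = (5993/3200) / (5993/800) = 1/4
check: Δy/Fy = (1179/3200) / (1179/800) = 1/4 ✓

α = 1/4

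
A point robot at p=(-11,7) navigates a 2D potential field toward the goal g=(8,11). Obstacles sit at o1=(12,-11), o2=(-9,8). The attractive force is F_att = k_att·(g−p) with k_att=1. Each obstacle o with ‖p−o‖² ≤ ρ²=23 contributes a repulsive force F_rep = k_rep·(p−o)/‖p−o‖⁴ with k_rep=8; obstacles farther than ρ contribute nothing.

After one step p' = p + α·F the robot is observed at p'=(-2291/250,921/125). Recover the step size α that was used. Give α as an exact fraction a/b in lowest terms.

F_att = 1·(g−p) = 1·(19,4) = (19.0000,4.0000)
o1: d²=853 > ρ²=23 → inactive
o2: d²=5 ≤ ρ²=23; F_rep = 8·(-2,-1)/5² = (-0.6400,-0.3200)
F = F_att + ΣF_rep = (18.3600,3.6800)
Δp = p'−p = (1.8360,0.3680); α = Δx/Fx = (459/250) / (459/25) = 1/10
check: Δy/Fy = (46/125) / (92/25) = 1/10 ✓

α = 1/10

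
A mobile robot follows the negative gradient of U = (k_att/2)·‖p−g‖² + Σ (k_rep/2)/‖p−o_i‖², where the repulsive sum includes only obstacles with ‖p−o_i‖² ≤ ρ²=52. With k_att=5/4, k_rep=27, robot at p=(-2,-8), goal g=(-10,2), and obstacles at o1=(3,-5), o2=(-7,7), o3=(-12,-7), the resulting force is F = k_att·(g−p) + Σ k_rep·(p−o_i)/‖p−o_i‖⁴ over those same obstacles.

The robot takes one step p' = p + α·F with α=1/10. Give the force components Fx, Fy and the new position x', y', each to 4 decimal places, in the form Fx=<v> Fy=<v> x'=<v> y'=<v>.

F_att = 5/4·(g−p) = 5/4·(-8,10) = (-10.0000,12.5000)
o1: d²=34 ≤ ρ²=52; F_rep = 27·(-5,-3)/34² = (-0.1168,-0.0701)
o2: d²=250 > ρ²=52 → inactive
o3: d²=101 > ρ²=52 → inactive
F = F_att + ΣF_rep = (-10.1168,12.4299)
p' = p + 1/10·F = (-3.0117,-6.7570)

Fx=-10.1168 Fy=12.4299 x'=-3.0117 y'=-6.7570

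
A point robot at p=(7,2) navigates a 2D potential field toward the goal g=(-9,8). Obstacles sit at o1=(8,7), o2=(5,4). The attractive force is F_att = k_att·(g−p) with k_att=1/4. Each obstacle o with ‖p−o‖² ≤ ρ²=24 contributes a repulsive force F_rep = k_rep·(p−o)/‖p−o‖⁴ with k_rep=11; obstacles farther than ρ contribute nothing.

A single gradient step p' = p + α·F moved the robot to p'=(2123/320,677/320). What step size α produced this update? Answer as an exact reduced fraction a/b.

F_att = 1/4·(g−p) = 1/4·(-16,6) = (-4.0000,1.5000)
o1: d²=26 > ρ²=24 → inactive
o2: d²=8 ≤ ρ²=24; F_rep = 11·(2,-2)/8² = (0.3438,-0.3438)
F = F_att + ΣF_rep = (-3.6562,1.1562)
Δp = p'−p = (-0.3656,0.1156); α = Δx/Fx = (-117/320) / (-117/32) = 1/10
check: Δy/Fy = (37/320) / (37/32) = 1/10 ✓

α = 1/10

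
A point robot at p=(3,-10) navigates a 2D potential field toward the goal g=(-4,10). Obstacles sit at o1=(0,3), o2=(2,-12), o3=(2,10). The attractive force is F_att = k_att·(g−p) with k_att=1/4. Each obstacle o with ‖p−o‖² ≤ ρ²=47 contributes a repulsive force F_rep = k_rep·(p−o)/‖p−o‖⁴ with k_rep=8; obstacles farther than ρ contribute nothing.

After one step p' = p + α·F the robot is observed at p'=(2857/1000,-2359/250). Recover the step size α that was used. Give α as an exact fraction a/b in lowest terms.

α = 1/10

F_att = 1/4·(g−p) = 1/4·(-7,20) = (-1.7500,5.0000)
o1: d²=178 > ρ²=47 → inactive
o2: d²=5 ≤ ρ²=47; F_rep = 8·(1,2)/5² = (0.3200,0.6400)
o3: d²=401 > ρ²=47 → inactive
F = F_att + ΣF_rep = (-1.4300,5.6400)
Δp = p'−p = (-0.1430,0.5640); α = Δx/Fx = (-143/1000) / (-143/100) = 1/10
check: Δy/Fy = (141/250) / (141/25) = 1/10 ✓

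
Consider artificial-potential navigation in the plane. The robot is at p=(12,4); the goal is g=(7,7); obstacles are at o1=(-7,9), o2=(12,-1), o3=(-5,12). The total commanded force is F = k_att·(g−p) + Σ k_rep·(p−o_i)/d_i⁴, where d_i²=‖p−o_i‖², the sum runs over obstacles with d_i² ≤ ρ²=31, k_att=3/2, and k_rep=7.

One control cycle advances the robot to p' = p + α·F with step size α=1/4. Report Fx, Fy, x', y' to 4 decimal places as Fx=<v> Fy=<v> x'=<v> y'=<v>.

Fx=-7.5000 Fy=4.5560 x'=10.1250 y'=5.1390

F_att = 3/2·(g−p) = 3/2·(-5,3) = (-7.5000,4.5000)
o1: d²=386 > ρ²=31 → inactive
o2: d²=25 ≤ ρ²=31; F_rep = 7·(0,5)/25² = (0.0000,0.0560)
o3: d²=353 > ρ²=31 → inactive
F = F_att + ΣF_rep = (-7.5000,4.5560)
p' = p + 1/4·F = (10.1250,5.1390)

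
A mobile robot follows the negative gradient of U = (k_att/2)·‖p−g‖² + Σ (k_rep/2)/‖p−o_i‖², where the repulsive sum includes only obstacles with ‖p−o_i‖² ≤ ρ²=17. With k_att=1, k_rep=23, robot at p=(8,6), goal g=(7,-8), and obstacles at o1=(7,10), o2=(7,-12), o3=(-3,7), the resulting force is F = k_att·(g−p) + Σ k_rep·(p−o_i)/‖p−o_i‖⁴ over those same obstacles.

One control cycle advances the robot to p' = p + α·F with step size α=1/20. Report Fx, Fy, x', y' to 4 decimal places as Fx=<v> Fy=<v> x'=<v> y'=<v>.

Fx=-0.9204 Fy=-14.3183 x'=7.9540 y'=5.2841

F_att = 1·(g−p) = 1·(-1,-14) = (-1.0000,-14.0000)
o1: d²=17 ≤ ρ²=17; F_rep = 23·(1,-4)/17² = (0.0796,-0.3183)
o2: d²=325 > ρ²=17 → inactive
o3: d²=122 > ρ²=17 → inactive
F = F_att + ΣF_rep = (-0.9204,-14.3183)
p' = p + 1/20·F = (7.9540,5.2841)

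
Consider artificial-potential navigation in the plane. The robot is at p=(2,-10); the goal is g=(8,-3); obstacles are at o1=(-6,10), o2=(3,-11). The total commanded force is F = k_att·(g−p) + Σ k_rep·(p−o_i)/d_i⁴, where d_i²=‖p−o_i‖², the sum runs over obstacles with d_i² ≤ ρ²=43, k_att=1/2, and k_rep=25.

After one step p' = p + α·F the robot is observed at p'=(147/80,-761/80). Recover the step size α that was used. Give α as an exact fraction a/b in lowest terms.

α = 1/20

F_att = 1/2·(g−p) = 1/2·(6,7) = (3.0000,3.5000)
o1: d²=464 > ρ²=43 → inactive
o2: d²=2 ≤ ρ²=43; F_rep = 25·(-1,1)/2² = (-6.2500,6.2500)
F = F_att + ΣF_rep = (-3.2500,9.7500)
Δp = p'−p = (-0.1625,0.4875); α = Δx/Fx = (-13/80) / (-13/4) = 1/20
check: Δy/Fy = (39/80) / (39/4) = 1/20 ✓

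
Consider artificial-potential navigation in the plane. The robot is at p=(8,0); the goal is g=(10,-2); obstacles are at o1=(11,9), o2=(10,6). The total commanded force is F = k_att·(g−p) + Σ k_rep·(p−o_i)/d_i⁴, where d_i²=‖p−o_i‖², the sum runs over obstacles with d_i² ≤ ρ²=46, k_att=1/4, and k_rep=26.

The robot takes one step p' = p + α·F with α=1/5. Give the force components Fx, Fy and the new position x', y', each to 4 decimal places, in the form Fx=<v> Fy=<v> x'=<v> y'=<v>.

F_att = 1/4·(g−p) = 1/4·(2,-2) = (0.5000,-0.5000)
o1: d²=90 > ρ²=46 → inactive
o2: d²=40 ≤ ρ²=46; F_rep = 26·(-2,-6)/40² = (-0.0325,-0.0975)
F = F_att + ΣF_rep = (0.4675,-0.5975)
p' = p + 1/5·F = (8.0935,-0.1195)

Fx=0.4675 Fy=-0.5975 x'=8.0935 y'=-0.1195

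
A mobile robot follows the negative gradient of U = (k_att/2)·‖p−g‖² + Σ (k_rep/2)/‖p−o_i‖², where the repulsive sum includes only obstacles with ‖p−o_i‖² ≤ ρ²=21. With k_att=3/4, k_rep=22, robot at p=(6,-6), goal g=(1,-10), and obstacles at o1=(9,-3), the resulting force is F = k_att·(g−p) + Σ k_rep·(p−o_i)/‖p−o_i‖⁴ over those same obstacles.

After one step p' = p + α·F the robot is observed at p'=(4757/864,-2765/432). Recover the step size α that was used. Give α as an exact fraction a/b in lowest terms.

F_att = 3/4·(g−p) = 3/4·(-5,-4) = (-3.7500,-3.0000)
o1: d²=18 ≤ ρ²=21; F_rep = 22·(-3,-3)/18² = (-0.2037,-0.2037)
F = F_att + ΣF_rep = (-3.9537,-3.2037)
Δp = p'−p = (-0.4942,-0.4005); α = Δx/Fx = (-427/864) / (-427/108) = 1/8
check: Δy/Fy = (-173/432) / (-173/54) = 1/8 ✓

α = 1/8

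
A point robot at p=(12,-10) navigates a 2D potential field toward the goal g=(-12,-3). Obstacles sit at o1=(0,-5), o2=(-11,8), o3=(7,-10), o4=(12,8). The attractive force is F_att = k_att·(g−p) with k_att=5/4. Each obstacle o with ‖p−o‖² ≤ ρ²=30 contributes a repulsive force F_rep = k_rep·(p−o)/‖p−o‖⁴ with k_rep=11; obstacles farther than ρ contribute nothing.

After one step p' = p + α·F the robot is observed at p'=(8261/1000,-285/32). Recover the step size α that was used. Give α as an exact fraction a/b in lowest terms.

α = 1/8

F_att = 5/4·(g−p) = 5/4·(-24,7) = (-30.0000,8.7500)
o1: d²=169 > ρ²=30 → inactive
o2: d²=853 > ρ²=30 → inactive
o3: d²=25 ≤ ρ²=30; F_rep = 11·(5,0)/25² = (0.0880,0.0000)
o4: d²=324 > ρ²=30 → inactive
F = F_att + ΣF_rep = (-29.9120,8.7500)
Δp = p'−p = (-3.7390,1.0938); α = Δx/Fx = (-3739/1000) / (-3739/125) = 1/8
check: Δy/Fy = (35/32) / (35/4) = 1/8 ✓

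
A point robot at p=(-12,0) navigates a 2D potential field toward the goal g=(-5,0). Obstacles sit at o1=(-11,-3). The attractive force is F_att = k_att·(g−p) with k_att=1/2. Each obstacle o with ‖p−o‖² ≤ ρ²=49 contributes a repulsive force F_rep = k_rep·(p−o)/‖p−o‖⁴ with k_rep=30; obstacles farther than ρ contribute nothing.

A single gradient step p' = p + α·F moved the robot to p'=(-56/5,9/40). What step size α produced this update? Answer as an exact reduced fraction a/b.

α = 1/4

F_att = 1/2·(g−p) = 1/2·(7,0) = (3.5000,0.0000)
o1: d²=10 ≤ ρ²=49; F_rep = 30·(-1,3)/10² = (-0.3000,0.9000)
F = F_att + ΣF_rep = (3.2000,0.9000)
Δp = p'−p = (0.8000,0.2250); α = Δx/Fx = (4/5) / (16/5) = 1/4
check: Δy/Fy = (9/40) / (9/10) = 1/4 ✓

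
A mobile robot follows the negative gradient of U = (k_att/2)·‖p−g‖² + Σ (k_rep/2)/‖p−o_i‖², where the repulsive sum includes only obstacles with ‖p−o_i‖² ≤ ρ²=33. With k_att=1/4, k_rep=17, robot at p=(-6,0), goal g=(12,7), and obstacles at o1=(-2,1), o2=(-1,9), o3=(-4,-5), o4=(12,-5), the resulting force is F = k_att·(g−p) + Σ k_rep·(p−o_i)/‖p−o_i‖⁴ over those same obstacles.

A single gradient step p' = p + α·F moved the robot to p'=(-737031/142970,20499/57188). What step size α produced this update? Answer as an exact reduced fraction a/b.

α = 1/5

F_att = 1/4·(g−p) = 1/4·(18,7) = (4.5000,1.7500)
o1: d²=17 ≤ ρ²=33; F_rep = 17·(-4,-1)/17² = (-0.2353,-0.0588)
o2: d²=106 > ρ²=33 → inactive
o3: d²=29 ≤ ρ²=33; F_rep = 17·(-2,5)/29² = (-0.0404,0.1011)
o4: d²=349 > ρ²=33 → inactive
F = F_att + ΣF_rep = (4.2243,1.7922)
Δp = p'−p = (0.8449,0.3584); α = Δx/Fx = (120789/142970) / (120789/28594) = 1/5
check: Δy/Fy = (20499/57188) / (102495/57188) = 1/5 ✓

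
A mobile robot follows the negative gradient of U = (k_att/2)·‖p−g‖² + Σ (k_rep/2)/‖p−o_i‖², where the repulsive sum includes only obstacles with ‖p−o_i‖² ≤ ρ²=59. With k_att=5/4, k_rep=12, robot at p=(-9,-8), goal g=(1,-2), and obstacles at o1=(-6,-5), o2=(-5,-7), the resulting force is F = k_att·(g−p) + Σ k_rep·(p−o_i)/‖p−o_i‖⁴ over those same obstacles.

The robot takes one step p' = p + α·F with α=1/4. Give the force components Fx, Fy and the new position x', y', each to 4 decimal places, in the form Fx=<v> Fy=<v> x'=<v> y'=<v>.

Fx=12.2228 Fy=7.3474 x'=-5.9443 y'=-6.1632

F_att = 5/4·(g−p) = 5/4·(10,6) = (12.5000,7.5000)
o1: d²=18 ≤ ρ²=59; F_rep = 12·(-3,-3)/18² = (-0.1111,-0.1111)
o2: d²=17 ≤ ρ²=59; F_rep = 12·(-4,-1)/17² = (-0.1661,-0.0415)
F = F_att + ΣF_rep = (12.2228,7.3474)
p' = p + 1/4·F = (-5.9443,-6.1632)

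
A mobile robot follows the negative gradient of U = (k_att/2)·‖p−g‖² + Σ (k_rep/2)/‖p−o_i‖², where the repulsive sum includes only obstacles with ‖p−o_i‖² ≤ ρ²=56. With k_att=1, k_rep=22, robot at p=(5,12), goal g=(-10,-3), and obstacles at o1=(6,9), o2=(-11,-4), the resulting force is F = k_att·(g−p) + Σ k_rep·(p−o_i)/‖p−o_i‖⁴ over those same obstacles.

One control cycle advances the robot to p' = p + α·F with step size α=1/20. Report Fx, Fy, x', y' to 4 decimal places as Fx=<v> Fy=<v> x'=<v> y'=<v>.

Fx=-15.2200 Fy=-14.3400 x'=4.2390 y'=11.2830

F_att = 1·(g−p) = 1·(-15,-15) = (-15.0000,-15.0000)
o1: d²=10 ≤ ρ²=56; F_rep = 22·(-1,3)/10² = (-0.2200,0.6600)
o2: d²=512 > ρ²=56 → inactive
F = F_att + ΣF_rep = (-15.2200,-14.3400)
p' = p + 1/20·F = (4.2390,11.2830)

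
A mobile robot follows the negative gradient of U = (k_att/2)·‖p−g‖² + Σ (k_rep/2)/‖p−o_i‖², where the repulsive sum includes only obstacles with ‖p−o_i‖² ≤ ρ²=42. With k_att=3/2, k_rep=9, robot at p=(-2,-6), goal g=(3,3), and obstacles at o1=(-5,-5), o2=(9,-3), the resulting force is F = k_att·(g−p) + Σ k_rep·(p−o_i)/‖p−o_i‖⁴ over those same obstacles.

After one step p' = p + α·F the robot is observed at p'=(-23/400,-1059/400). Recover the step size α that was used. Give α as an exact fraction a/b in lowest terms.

α = 1/4

F_att = 3/2·(g−p) = 3/2·(5,9) = (7.5000,13.5000)
o1: d²=10 ≤ ρ²=42; F_rep = 9·(3,-1)/10² = (0.2700,-0.0900)
o2: d²=130 > ρ²=42 → inactive
F = F_att + ΣF_rep = (7.7700,13.4100)
Δp = p'−p = (1.9425,3.3525); α = Δx/Fx = (777/400) / (777/100) = 1/4
check: Δy/Fy = (1341/400) / (1341/100) = 1/4 ✓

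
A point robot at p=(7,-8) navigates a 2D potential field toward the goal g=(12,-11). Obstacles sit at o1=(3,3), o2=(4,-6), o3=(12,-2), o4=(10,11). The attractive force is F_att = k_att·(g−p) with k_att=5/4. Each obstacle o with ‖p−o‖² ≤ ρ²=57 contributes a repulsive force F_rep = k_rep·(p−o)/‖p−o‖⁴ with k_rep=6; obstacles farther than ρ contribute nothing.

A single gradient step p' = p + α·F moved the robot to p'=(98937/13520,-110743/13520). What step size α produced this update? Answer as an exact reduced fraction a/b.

α = 1/20

F_att = 5/4·(g−p) = 5/4·(5,-3) = (6.2500,-3.7500)
o1: d²=137 > ρ²=57 → inactive
o2: d²=13 ≤ ρ²=57; F_rep = 6·(3,-2)/13² = (0.1065,-0.0710)
o3: d²=61 > ρ²=57 → inactive
o4: d²=370 > ρ²=57 → inactive
F = F_att + ΣF_rep = (6.3565,-3.8210)
Δp = p'−p = (0.3178,-0.1911); α = Δx/Fx = (4297/13520) / (4297/676) = 1/20
check: Δy/Fy = (-2583/13520) / (-2583/676) = 1/20 ✓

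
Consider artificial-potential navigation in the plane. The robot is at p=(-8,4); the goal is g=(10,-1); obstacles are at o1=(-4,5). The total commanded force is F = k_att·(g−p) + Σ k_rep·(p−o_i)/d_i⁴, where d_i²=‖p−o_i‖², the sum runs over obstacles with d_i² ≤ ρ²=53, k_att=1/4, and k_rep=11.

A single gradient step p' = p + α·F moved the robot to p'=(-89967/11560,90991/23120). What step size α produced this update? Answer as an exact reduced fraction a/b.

F_att = 1/4·(g−p) = 1/4·(18,-5) = (4.5000,-1.2500)
o1: d²=17 ≤ ρ²=53; F_rep = 11·(-4,-1)/17² = (-0.1522,-0.0381)
F = F_att + ΣF_rep = (4.3478,-1.2881)
Δp = p'−p = (0.2174,-0.0644); α = Δx/Fx = (2513/11560) / (2513/578) = 1/20
check: Δy/Fy = (-1489/23120) / (-1489/1156) = 1/20 ✓

α = 1/20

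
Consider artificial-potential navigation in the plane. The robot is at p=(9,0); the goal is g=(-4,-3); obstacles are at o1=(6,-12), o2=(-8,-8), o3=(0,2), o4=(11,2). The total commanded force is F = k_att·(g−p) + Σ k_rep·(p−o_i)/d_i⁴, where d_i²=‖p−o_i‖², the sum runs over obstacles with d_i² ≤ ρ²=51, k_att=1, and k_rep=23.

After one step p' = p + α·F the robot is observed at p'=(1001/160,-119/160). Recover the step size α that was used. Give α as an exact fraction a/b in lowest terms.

F_att = 1·(g−p) = 1·(-13,-3) = (-13.0000,-3.0000)
o1: d²=153 > ρ²=51 → inactive
o2: d²=353 > ρ²=51 → inactive
o3: d²=85 > ρ²=51 → inactive
o4: d²=8 ≤ ρ²=51; F_rep = 23·(-2,-2)/8² = (-0.7188,-0.7188)
F = F_att + ΣF_rep = (-13.7188,-3.7188)
Δp = p'−p = (-2.7437,-0.7438); α = Δx/Fx = (-439/160) / (-439/32) = 1/5
check: Δy/Fy = (-119/160) / (-119/32) = 1/5 ✓

α = 1/5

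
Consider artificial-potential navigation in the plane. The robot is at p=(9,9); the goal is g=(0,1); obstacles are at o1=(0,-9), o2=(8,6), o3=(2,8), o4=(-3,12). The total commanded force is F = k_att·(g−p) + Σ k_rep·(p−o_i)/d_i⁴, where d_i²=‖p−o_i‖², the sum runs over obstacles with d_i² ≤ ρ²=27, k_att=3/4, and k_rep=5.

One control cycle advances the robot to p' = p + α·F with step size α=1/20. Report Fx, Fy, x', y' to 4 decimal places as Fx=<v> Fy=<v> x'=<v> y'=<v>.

F_att = 3/4·(g−p) = 3/4·(-9,-8) = (-6.7500,-6.0000)
o1: d²=405 > ρ²=27 → inactive
o2: d²=10 ≤ ρ²=27; F_rep = 5·(1,3)/10² = (0.0500,0.1500)
o3: d²=50 > ρ²=27 → inactive
o4: d²=153 > ρ²=27 → inactive
F = F_att + ΣF_rep = (-6.7000,-5.8500)
p' = p + 1/20·F = (8.6650,8.7075)

Fx=-6.7000 Fy=-5.8500 x'=8.6650 y'=8.7075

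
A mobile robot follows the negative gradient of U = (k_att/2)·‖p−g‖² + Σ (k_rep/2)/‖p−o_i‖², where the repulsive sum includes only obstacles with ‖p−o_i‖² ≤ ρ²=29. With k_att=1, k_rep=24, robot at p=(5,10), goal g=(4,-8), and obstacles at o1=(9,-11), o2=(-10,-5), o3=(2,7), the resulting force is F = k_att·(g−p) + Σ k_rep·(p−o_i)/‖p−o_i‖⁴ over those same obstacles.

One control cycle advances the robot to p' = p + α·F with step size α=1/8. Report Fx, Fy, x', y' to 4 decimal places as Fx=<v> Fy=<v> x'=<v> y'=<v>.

F_att = 1·(g−p) = 1·(-1,-18) = (-1.0000,-18.0000)
o1: d²=457 > ρ²=29 → inactive
o2: d²=450 > ρ²=29 → inactive
o3: d²=18 ≤ ρ²=29; F_rep = 24·(3,3)/18² = (0.2222,0.2222)
F = F_att + ΣF_rep = (-0.7778,-17.7778)
p' = p + 1/8·F = (4.9028,7.7778)

Fx=-0.7778 Fy=-17.7778 x'=4.9028 y'=7.7778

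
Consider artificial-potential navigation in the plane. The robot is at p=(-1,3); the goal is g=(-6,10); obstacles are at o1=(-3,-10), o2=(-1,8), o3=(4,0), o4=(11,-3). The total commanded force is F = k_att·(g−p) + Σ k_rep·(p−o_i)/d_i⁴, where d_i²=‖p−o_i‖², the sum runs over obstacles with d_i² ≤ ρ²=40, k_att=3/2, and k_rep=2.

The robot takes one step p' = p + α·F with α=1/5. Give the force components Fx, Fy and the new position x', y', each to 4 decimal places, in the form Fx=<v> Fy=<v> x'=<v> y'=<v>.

F_att = 3/2·(g−p) = 3/2·(-5,7) = (-7.5000,10.5000)
o1: d²=173 > ρ²=40 → inactive
o2: d²=25 ≤ ρ²=40; F_rep = 2·(0,-5)/25² = (0.0000,-0.0160)
o3: d²=34 ≤ ρ²=40; F_rep = 2·(-5,3)/34² = (-0.0087,0.0052)
o4: d²=180 > ρ²=40 → inactive
F = F_att + ΣF_rep = (-7.5087,10.4892)
p' = p + 1/5·F = (-2.5017,5.0978)

Fx=-7.5087 Fy=10.4892 x'=-2.5017 y'=5.0978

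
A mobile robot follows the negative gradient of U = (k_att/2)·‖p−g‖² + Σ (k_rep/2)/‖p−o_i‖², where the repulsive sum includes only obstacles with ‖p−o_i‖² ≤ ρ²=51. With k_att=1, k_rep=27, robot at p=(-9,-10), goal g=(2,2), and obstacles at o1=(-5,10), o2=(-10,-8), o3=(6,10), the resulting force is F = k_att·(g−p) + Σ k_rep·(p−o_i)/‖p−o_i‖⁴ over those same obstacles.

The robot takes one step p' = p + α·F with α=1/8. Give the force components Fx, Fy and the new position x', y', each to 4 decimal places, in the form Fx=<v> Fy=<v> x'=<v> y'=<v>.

Fx=12.0800 Fy=9.8400 x'=-7.4900 y'=-8.7700

F_att = 1·(g−p) = 1·(11,12) = (11.0000,12.0000)
o1: d²=416 > ρ²=51 → inactive
o2: d²=5 ≤ ρ²=51; F_rep = 27·(1,-2)/5² = (1.0800,-2.1600)
o3: d²=625 > ρ²=51 → inactive
F = F_att + ΣF_rep = (12.0800,9.8400)
p' = p + 1/8·F = (-7.4900,-8.7700)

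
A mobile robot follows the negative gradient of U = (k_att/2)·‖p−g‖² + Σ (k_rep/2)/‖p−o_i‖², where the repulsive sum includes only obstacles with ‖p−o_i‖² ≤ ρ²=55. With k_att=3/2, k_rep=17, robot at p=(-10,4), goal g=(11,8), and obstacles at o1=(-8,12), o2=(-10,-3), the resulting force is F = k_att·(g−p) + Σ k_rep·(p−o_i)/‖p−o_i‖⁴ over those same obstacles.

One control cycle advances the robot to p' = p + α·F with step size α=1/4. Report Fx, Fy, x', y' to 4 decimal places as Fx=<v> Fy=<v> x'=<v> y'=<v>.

F_att = 3/2·(g−p) = 3/2·(21,4) = (31.5000,6.0000)
o1: d²=68 > ρ²=55 → inactive
o2: d²=49 ≤ ρ²=55; F_rep = 17·(0,7)/49² = (0.0000,0.0496)
F = F_att + ΣF_rep = (31.5000,6.0496)
p' = p + 1/4·F = (-2.1250,5.5124)

Fx=31.5000 Fy=6.0496 x'=-2.1250 y'=5.5124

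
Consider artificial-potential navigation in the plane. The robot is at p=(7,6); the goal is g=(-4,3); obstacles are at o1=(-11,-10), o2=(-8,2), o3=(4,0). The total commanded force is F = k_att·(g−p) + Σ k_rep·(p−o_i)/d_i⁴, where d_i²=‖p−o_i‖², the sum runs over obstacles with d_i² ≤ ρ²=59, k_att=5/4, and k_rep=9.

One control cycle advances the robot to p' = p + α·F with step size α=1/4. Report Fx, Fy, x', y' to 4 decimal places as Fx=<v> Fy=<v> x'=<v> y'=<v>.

F_att = 5/4·(g−p) = 5/4·(-11,-3) = (-13.7500,-3.7500)
o1: d²=580 > ρ²=59 → inactive
o2: d²=241 > ρ²=59 → inactive
o3: d²=45 ≤ ρ²=59; F_rep = 9·(3,6)/45² = (0.0133,0.0267)
F = F_att + ΣF_rep = (-13.7367,-3.7233)
p' = p + 1/4·F = (3.5658,5.0692)

Fx=-13.7367 Fy=-3.7233 x'=3.5658 y'=5.0692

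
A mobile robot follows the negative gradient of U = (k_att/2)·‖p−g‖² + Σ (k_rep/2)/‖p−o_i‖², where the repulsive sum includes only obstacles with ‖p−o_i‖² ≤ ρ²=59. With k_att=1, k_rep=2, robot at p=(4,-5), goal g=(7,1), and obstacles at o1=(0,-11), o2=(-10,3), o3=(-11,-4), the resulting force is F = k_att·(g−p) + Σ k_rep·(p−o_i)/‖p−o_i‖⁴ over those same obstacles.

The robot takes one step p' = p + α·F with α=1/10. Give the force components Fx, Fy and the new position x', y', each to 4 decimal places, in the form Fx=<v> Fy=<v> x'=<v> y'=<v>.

F_att = 1·(g−p) = 1·(3,6) = (3.0000,6.0000)
o1: d²=52 ≤ ρ²=59; F_rep = 2·(4,6)/52² = (0.0030,0.0044)
o2: d²=260 > ρ²=59 → inactive
o3: d²=226 > ρ²=59 → inactive
F = F_att + ΣF_rep = (3.0030,6.0044)
p' = p + 1/10·F = (4.3003,-4.3996)

Fx=3.0030 Fy=6.0044 x'=4.3003 y'=-4.3996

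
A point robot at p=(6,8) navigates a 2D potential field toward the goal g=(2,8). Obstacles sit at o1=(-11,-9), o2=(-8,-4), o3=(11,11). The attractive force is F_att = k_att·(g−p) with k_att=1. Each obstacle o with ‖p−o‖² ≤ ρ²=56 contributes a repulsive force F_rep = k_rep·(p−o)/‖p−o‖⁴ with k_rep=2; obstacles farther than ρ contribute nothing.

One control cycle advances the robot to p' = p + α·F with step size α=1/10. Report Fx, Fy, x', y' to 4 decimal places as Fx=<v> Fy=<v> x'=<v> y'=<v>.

Fx=-4.0087 Fy=-0.0052 x'=5.5991 y'=7.9995

F_att = 1·(g−p) = 1·(-4,0) = (-4.0000,0.0000)
o1: d²=578 > ρ²=56 → inactive
o2: d²=340 > ρ²=56 → inactive
o3: d²=34 ≤ ρ²=56; F_rep = 2·(-5,-3)/34² = (-0.0087,-0.0052)
F = F_att + ΣF_rep = (-4.0087,-0.0052)
p' = p + 1/10·F = (5.5991,7.9995)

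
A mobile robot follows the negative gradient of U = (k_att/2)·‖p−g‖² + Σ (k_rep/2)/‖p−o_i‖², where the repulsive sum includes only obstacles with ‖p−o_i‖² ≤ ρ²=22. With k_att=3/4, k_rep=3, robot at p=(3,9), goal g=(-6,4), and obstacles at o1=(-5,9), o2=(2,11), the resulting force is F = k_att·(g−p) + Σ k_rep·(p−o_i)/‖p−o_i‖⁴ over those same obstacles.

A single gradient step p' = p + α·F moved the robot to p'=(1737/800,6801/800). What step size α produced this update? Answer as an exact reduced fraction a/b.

F_att = 3/4·(g−p) = 3/4·(-9,-5) = (-6.7500,-3.7500)
o1: d²=64 > ρ²=22 → inactive
o2: d²=5 ≤ ρ²=22; F_rep = 3·(1,-2)/5² = (0.1200,-0.2400)
F = F_att + ΣF_rep = (-6.6300,-3.9900)
Δp = p'−p = (-0.8287,-0.4988); α = Δx/Fx = (-663/800) / (-663/100) = 1/8
check: Δy/Fy = (-399/800) / (-399/100) = 1/8 ✓

α = 1/8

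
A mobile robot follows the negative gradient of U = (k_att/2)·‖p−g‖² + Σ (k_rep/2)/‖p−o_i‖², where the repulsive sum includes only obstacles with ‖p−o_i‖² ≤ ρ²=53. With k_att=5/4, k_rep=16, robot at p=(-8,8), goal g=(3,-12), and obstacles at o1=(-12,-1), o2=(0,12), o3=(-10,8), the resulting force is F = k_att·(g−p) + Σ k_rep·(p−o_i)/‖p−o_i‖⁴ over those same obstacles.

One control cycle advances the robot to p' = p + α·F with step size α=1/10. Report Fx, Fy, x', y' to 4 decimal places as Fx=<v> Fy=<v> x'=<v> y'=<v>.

Fx=15.7500 Fy=-25.0000 x'=-6.4250 y'=5.5000

F_att = 5/4·(g−p) = 5/4·(11,-20) = (13.7500,-25.0000)
o1: d²=97 > ρ²=53 → inactive
o2: d²=80 > ρ²=53 → inactive
o3: d²=4 ≤ ρ²=53; F_rep = 16·(2,0)/4² = (2.0000,0.0000)
F = F_att + ΣF_rep = (15.7500,-25.0000)
p' = p + 1/10·F = (-6.4250,5.5000)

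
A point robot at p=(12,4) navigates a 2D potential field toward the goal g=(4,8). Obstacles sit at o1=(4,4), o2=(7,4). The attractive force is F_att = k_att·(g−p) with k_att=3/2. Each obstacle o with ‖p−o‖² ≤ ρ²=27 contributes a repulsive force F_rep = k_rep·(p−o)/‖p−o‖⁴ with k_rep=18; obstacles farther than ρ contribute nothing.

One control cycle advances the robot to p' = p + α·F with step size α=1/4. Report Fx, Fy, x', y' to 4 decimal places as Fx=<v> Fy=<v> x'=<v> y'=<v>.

F_att = 3/2·(g−p) = 3/2·(-8,4) = (-12.0000,6.0000)
o1: d²=64 > ρ²=27 → inactive
o2: d²=25 ≤ ρ²=27; F_rep = 18·(5,0)/25² = (0.1440,0.0000)
F = F_att + ΣF_rep = (-11.8560,6.0000)
p' = p + 1/4·F = (9.0360,5.5000)

Fx=-11.8560 Fy=6.0000 x'=9.0360 y'=5.5000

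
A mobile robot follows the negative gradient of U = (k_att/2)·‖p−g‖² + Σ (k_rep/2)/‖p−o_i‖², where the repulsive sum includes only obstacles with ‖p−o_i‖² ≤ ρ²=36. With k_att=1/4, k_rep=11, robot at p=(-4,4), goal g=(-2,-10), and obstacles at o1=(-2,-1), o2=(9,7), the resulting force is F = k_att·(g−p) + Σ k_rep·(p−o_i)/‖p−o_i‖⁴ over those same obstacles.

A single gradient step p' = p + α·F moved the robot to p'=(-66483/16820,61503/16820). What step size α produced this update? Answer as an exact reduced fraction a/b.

F_att = 1/4·(g−p) = 1/4·(2,-14) = (0.5000,-3.5000)
o1: d²=29 ≤ ρ²=36; F_rep = 11·(-2,5)/29² = (-0.0262,0.0654)
o2: d²=178 > ρ²=36 → inactive
F = F_att + ΣF_rep = (0.4738,-3.4346)
Δp = p'−p = (0.0474,-0.3435); α = Δx/Fx = (797/16820) / (797/1682) = 1/10
check: Δy/Fy = (-5777/16820) / (-5777/1682) = 1/10 ✓

α = 1/10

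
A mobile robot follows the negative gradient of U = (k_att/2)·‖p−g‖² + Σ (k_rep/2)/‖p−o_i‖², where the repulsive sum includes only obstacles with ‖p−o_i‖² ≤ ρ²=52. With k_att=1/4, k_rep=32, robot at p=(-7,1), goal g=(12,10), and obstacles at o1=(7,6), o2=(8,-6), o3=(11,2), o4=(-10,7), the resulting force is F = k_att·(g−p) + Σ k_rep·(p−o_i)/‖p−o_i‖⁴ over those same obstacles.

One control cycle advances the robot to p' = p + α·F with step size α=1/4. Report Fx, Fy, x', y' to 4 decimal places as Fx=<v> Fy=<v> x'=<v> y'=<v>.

Fx=4.7974 Fy=2.1552 x'=-5.8006 y'=1.5388

F_att = 1/4·(g−p) = 1/4·(19,9) = (4.7500,2.2500)
o1: d²=221 > ρ²=52 → inactive
o2: d²=274 > ρ²=52 → inactive
o3: d²=325 > ρ²=52 → inactive
o4: d²=45 ≤ ρ²=52; F_rep = 32·(3,-6)/45² = (0.0474,-0.0948)
F = F_att + ΣF_rep = (4.7974,2.1552)
p' = p + 1/4·F = (-5.8006,1.5388)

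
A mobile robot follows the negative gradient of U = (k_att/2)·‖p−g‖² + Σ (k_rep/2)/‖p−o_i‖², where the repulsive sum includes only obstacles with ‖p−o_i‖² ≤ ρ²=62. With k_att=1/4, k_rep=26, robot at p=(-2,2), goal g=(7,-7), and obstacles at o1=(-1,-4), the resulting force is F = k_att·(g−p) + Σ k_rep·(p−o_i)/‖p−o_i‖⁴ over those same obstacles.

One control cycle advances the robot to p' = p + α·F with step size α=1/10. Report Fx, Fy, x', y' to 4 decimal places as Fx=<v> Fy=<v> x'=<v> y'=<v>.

Fx=2.2310 Fy=-2.1360 x'=-1.7769 y'=1.7864

F_att = 1/4·(g−p) = 1/4·(9,-9) = (2.2500,-2.2500)
o1: d²=37 ≤ ρ²=62; F_rep = 26·(-1,6)/37² = (-0.0190,0.1140)
F = F_att + ΣF_rep = (2.2310,-2.1360)
p' = p + 1/10·F = (-1.7769,1.7864)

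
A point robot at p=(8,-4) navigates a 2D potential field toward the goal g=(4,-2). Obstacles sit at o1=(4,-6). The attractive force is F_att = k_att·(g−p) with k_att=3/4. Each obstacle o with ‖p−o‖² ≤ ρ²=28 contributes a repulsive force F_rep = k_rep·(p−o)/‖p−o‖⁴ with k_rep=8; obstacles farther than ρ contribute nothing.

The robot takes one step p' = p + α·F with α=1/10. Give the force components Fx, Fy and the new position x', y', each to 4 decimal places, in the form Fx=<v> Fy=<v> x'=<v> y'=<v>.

Fx=-2.9200 Fy=1.5400 x'=7.7080 y'=-3.8460

F_att = 3/4·(g−p) = 3/4·(-4,2) = (-3.0000,1.5000)
o1: d²=20 ≤ ρ²=28; F_rep = 8·(4,2)/20² = (0.0800,0.0400)
F = F_att + ΣF_rep = (-2.9200,1.5400)
p' = p + 1/10·F = (7.7080,-3.8460)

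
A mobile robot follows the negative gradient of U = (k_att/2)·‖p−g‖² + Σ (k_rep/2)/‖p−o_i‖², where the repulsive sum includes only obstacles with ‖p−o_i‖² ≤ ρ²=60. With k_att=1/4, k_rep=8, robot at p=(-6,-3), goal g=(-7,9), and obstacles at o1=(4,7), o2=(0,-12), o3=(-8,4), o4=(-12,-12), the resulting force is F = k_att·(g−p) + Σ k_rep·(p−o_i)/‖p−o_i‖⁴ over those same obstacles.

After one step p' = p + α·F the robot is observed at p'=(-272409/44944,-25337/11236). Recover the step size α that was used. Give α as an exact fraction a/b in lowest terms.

α = 1/4

F_att = 1/4·(g−p) = 1/4·(-1,12) = (-0.2500,3.0000)
o1: d²=200 > ρ²=60 → inactive
o2: d²=117 > ρ²=60 → inactive
o3: d²=53 ≤ ρ²=60; F_rep = 8·(2,-7)/53² = (0.0057,-0.0199)
o4: d²=117 > ρ²=60 → inactive
F = F_att + ΣF_rep = (-0.2443,2.9801)
Δp = p'−p = (-0.0611,0.7450); α = Δx/Fx = (-2745/44944) / (-2745/11236) = 1/4
check: Δy/Fy = (8371/11236) / (8371/2809) = 1/4 ✓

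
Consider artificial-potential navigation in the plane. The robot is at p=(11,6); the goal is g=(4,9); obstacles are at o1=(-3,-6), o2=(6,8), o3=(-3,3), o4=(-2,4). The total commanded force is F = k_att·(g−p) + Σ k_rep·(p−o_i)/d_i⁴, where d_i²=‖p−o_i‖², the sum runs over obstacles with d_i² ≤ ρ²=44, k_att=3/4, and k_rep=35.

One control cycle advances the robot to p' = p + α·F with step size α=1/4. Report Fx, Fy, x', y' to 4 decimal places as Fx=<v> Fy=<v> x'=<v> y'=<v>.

Fx=-5.0419 Fy=2.1668 x'=9.7395 y'=6.5417

F_att = 3/4·(g−p) = 3/4·(-7,3) = (-5.2500,2.2500)
o1: d²=340 > ρ²=44 → inactive
o2: d²=29 ≤ ρ²=44; F_rep = 35·(5,-2)/29² = (0.2081,-0.0832)
o3: d²=205 > ρ²=44 → inactive
o4: d²=173 > ρ²=44 → inactive
F = F_att + ΣF_rep = (-5.0419,2.1668)
p' = p + 1/4·F = (9.7395,6.5417)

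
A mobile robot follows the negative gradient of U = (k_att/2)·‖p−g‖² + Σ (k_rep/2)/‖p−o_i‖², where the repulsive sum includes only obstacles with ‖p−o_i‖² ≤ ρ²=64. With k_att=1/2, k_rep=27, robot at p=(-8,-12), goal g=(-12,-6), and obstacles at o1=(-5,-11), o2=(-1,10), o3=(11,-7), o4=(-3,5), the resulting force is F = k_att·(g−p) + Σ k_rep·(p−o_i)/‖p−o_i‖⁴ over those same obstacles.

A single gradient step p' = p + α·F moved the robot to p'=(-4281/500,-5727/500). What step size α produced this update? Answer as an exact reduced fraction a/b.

α = 1/5

F_att = 1/2·(g−p) = 1/2·(-4,6) = (-2.0000,3.0000)
o1: d²=10 ≤ ρ²=64; F_rep = 27·(-3,-1)/10² = (-0.8100,-0.2700)
o2: d²=533 > ρ²=64 → inactive
o3: d²=386 > ρ²=64 → inactive
o4: d²=314 > ρ²=64 → inactive
F = F_att + ΣF_rep = (-2.8100,2.7300)
Δp = p'−p = (-0.5620,0.5460); α = Δx/Fx = (-281/500) / (-281/100) = 1/5
check: Δy/Fy = (273/500) / (273/100) = 1/5 ✓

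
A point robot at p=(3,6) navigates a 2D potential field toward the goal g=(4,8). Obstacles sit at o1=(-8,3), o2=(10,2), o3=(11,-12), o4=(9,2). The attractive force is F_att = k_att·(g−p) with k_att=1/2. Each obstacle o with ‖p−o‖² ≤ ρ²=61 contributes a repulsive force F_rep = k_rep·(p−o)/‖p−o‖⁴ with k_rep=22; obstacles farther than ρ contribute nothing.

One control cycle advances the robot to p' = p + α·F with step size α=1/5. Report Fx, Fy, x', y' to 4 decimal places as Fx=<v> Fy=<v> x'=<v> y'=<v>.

Fx=0.4512 Fy=1.0325 x'=3.0902 y'=6.2065

F_att = 1/2·(g−p) = 1/2·(1,2) = (0.5000,1.0000)
o1: d²=130 > ρ²=61 → inactive
o2: d²=65 > ρ²=61 → inactive
o3: d²=388 > ρ²=61 → inactive
o4: d²=52 ≤ ρ²=61; F_rep = 22·(-6,4)/52² = (-0.0488,0.0325)
F = F_att + ΣF_rep = (0.4512,1.0325)
p' = p + 1/5·F = (3.0902,6.2065)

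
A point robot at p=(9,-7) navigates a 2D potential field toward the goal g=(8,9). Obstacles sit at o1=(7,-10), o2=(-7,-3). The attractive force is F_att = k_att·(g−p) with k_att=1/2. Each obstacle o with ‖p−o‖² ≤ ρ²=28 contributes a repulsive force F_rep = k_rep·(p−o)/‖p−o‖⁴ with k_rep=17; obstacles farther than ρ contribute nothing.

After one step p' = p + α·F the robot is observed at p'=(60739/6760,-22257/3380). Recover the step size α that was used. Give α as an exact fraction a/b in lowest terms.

α = 1/20

F_att = 1/2·(g−p) = 1/2·(-1,16) = (-0.5000,8.0000)
o1: d²=13 ≤ ρ²=28; F_rep = 17·(2,3)/13² = (0.2012,0.3018)
o2: d²=272 > ρ²=28 → inactive
F = F_att + ΣF_rep = (-0.2988,8.3018)
Δp = p'−p = (-0.0149,0.4151); α = Δx/Fx = (-101/6760) / (-101/338) = 1/20
check: Δy/Fy = (1403/3380) / (1403/169) = 1/20 ✓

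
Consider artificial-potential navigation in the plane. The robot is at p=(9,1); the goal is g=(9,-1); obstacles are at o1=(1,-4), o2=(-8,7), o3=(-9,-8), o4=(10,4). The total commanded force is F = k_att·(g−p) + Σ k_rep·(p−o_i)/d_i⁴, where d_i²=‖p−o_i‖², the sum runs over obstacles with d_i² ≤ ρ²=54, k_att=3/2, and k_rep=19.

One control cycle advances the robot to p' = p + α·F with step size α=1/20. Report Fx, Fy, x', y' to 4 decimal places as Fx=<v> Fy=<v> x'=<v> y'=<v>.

Fx=-0.1900 Fy=-3.5700 x'=8.9905 y'=0.8215

F_att = 3/2·(g−p) = 3/2·(0,-2) = (0.0000,-3.0000)
o1: d²=89 > ρ²=54 → inactive
o2: d²=325 > ρ²=54 → inactive
o3: d²=405 > ρ²=54 → inactive
o4: d²=10 ≤ ρ²=54; F_rep = 19·(-1,-3)/10² = (-0.1900,-0.5700)
F = F_att + ΣF_rep = (-0.1900,-3.5700)
p' = p + 1/20·F = (8.9905,0.8215)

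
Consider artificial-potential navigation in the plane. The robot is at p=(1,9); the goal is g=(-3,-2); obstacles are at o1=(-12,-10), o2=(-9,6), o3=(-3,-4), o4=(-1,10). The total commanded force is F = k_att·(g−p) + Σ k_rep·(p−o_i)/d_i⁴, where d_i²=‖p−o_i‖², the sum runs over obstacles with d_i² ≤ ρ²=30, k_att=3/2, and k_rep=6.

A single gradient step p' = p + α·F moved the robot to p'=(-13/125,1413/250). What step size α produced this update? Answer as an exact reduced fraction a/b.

F_att = 3/2·(g−p) = 3/2·(-4,-11) = (-6.0000,-16.5000)
o1: d²=530 > ρ²=30 → inactive
o2: d²=109 > ρ²=30 → inactive
o3: d²=185 > ρ²=30 → inactive
o4: d²=5 ≤ ρ²=30; F_rep = 6·(2,-1)/5² = (0.4800,-0.2400)
F = F_att + ΣF_rep = (-5.5200,-16.7400)
Δp = p'−p = (-1.1040,-3.3480); α = Δx/Fx = (-138/125) / (-138/25) = 1/5
check: Δy/Fy = (-837/250) / (-837/50) = 1/5 ✓

α = 1/5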